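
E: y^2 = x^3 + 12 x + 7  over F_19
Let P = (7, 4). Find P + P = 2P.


Doubling: s = (3 x1^2 + a) / (2 y1)
s = (3*7^2 + 12) / (2*4) mod 19 = 8
x3 = s^2 - 2 x1 mod 19 = 8^2 - 2*7 = 12
y3 = s (x1 - x3) - y1 mod 19 = 8 * (7 - 12) - 4 = 13

2P = (12, 13)


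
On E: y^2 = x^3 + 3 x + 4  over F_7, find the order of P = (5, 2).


Compute successive multiples of P until we hit O:
  1P = (5, 2)
  2P = (1, 6)
  3P = (2, 2)
  4P = (0, 5)
  5P = (6, 0)
  6P = (0, 2)
  7P = (2, 5)
  8P = (1, 1)
  ... (continuing to 10P)
  10P = O

ord(P) = 10


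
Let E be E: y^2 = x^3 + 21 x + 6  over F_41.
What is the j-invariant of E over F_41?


Delta = -16(4 a^3 + 27 b^2) mod 41 = 20
-1728 * (4 a)^3 = -1728 * (4*21)^3 mod 41 = 34
j = 34 * 20^(-1) mod 41 = 14

j = 14 (mod 41)


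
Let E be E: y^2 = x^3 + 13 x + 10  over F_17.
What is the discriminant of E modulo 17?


4 a^3 + 27 b^2 = 4*13^3 + 27*10^2 = 8788 + 2700 = 11488
Delta = -16 * (11488) = -183808
Delta mod 17 = 13

Delta = 13 (mod 17)


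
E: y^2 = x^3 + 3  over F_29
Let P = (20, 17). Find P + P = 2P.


Doubling: s = (3 x1^2 + a) / (2 y1)
s = (3*20^2 + 0) / (2*17) mod 29 = 8
x3 = s^2 - 2 x1 mod 29 = 8^2 - 2*20 = 24
y3 = s (x1 - x3) - y1 mod 29 = 8 * (20 - 24) - 17 = 9

2P = (24, 9)


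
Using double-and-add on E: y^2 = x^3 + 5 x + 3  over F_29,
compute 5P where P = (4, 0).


k = 5 = 101_2 (binary, LSB first: 101)
Double-and-add from P = (4, 0):
  bit 0 = 1: acc = O + (4, 0) = (4, 0)
  bit 1 = 0: acc unchanged = (4, 0)
  bit 2 = 1: acc = (4, 0) + O = (4, 0)

5P = (4, 0)


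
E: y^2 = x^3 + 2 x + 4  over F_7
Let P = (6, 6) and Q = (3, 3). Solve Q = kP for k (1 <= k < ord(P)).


Enumerate multiples of P until we hit Q = (3, 3):
  1P = (6, 6)
  2P = (3, 4)
  3P = (0, 5)
  4P = (2, 4)
  5P = (1, 0)
  6P = (2, 3)
  7P = (0, 2)
  8P = (3, 3)
Match found at i = 8.

k = 8


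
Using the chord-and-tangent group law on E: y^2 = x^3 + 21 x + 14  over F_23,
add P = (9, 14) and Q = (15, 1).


P != Q, so use the chord formula.
s = (y2 - y1) / (x2 - x1) = (10) / (6) mod 23 = 17
x3 = s^2 - x1 - x2 mod 23 = 17^2 - 9 - 15 = 12
y3 = s (x1 - x3) - y1 mod 23 = 17 * (9 - 12) - 14 = 4

P + Q = (12, 4)


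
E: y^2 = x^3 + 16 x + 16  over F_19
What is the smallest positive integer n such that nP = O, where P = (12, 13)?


Compute successive multiples of P until we hit O:
  1P = (12, 13)
  2P = (6, 10)
  3P = (6, 9)
  4P = (12, 6)
  5P = O

ord(P) = 5


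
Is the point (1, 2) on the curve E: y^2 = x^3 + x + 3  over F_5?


Check whether y^2 = x^3 + 1 x + 3 (mod 5) for (x, y) = (1, 2).
LHS: y^2 = 2^2 mod 5 = 4
RHS: x^3 + 1 x + 3 = 1^3 + 1*1 + 3 mod 5 = 0
LHS != RHS

No, not on the curve


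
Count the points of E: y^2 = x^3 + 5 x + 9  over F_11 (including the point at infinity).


For each x in F_11, count y with y^2 = x^3 + 5 x + 9 mod 11:
  x = 0: RHS = 9, y in [3, 8]  -> 2 point(s)
  x = 1: RHS = 4, y in [2, 9]  -> 2 point(s)
  x = 2: RHS = 5, y in [4, 7]  -> 2 point(s)
  x = 4: RHS = 5, y in [4, 7]  -> 2 point(s)
  x = 5: RHS = 5, y in [4, 7]  -> 2 point(s)
  x = 8: RHS = 0, y in [0]  -> 1 point(s)
  x = 10: RHS = 3, y in [5, 6]  -> 2 point(s)
Affine points: 13. Add the point at infinity: total = 14.

#E(F_11) = 14


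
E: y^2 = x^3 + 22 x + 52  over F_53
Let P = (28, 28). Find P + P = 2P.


Doubling: s = (3 x1^2 + a) / (2 y1)
s = (3*28^2 + 22) / (2*28) mod 53 = 14
x3 = s^2 - 2 x1 mod 53 = 14^2 - 2*28 = 34
y3 = s (x1 - x3) - y1 mod 53 = 14 * (28 - 34) - 28 = 47

2P = (34, 47)


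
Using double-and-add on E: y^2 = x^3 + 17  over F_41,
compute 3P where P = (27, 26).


k = 3 = 11_2 (binary, LSB first: 11)
Double-and-add from P = (27, 26):
  bit 0 = 1: acc = O + (27, 26) = (27, 26)
  bit 1 = 1: acc = (27, 26) + (12, 8) = (10, 19)

3P = (10, 19)


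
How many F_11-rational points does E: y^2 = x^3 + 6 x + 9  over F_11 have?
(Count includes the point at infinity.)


For each x in F_11, count y with y^2 = x^3 + 6 x + 9 mod 11:
  x = 0: RHS = 9, y in [3, 8]  -> 2 point(s)
  x = 1: RHS = 5, y in [4, 7]  -> 2 point(s)
  x = 4: RHS = 9, y in [3, 8]  -> 2 point(s)
  x = 7: RHS = 9, y in [3, 8]  -> 2 point(s)
  x = 9: RHS = 0, y in [0]  -> 1 point(s)
Affine points: 9. Add the point at infinity: total = 10.

#E(F_11) = 10


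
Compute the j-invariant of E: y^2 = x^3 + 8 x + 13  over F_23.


Delta = -16(4 a^3 + 27 b^2) mod 23 = 1
-1728 * (4 a)^3 = -1728 * (4*8)^3 mod 23 = 21
j = 21 * 1^(-1) mod 23 = 21

j = 21 (mod 23)


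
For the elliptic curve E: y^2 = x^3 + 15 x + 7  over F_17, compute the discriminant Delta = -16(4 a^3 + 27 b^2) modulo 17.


4 a^3 + 27 b^2 = 4*15^3 + 27*7^2 = 13500 + 1323 = 14823
Delta = -16 * (14823) = -237168
Delta mod 17 = 16

Delta = 16 (mod 17)


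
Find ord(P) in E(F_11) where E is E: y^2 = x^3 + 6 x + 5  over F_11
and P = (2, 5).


Compute successive multiples of P until we hit O:
  1P = (2, 5)
  2P = (1, 10)
  3P = (0, 7)
  4P = (10, 3)
  5P = (8, 2)
  6P = (4, 7)
  7P = (6, 2)
  8P = (7, 7)
  ... (continuing to 17P)
  17P = O

ord(P) = 17


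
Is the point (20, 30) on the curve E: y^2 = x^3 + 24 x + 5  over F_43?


Check whether y^2 = x^3 + 24 x + 5 (mod 43) for (x, y) = (20, 30).
LHS: y^2 = 30^2 mod 43 = 40
RHS: x^3 + 24 x + 5 = 20^3 + 24*20 + 5 mod 43 = 14
LHS != RHS

No, not on the curve


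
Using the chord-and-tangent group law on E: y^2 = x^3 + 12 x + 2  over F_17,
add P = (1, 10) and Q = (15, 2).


P != Q, so use the chord formula.
s = (y2 - y1) / (x2 - x1) = (9) / (14) mod 17 = 14
x3 = s^2 - x1 - x2 mod 17 = 14^2 - 1 - 15 = 10
y3 = s (x1 - x3) - y1 mod 17 = 14 * (1 - 10) - 10 = 0

P + Q = (10, 0)


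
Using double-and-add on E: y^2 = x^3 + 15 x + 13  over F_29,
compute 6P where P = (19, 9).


k = 6 = 110_2 (binary, LSB first: 011)
Double-and-add from P = (19, 9):
  bit 0 = 0: acc unchanged = O
  bit 1 = 1: acc = O + (0, 19) = (0, 19)
  bit 2 = 1: acc = (0, 19) + (6, 0) = (0, 10)

6P = (0, 10)


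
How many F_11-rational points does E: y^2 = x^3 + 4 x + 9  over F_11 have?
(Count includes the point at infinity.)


For each x in F_11, count y with y^2 = x^3 + 4 x + 9 mod 11:
  x = 0: RHS = 9, y in [3, 8]  -> 2 point(s)
  x = 1: RHS = 3, y in [5, 6]  -> 2 point(s)
  x = 2: RHS = 3, y in [5, 6]  -> 2 point(s)
  x = 3: RHS = 4, y in [2, 9]  -> 2 point(s)
  x = 4: RHS = 1, y in [1, 10]  -> 2 point(s)
  x = 5: RHS = 0, y in [0]  -> 1 point(s)
  x = 8: RHS = 3, y in [5, 6]  -> 2 point(s)
  x = 9: RHS = 4, y in [2, 9]  -> 2 point(s)
  x = 10: RHS = 4, y in [2, 9]  -> 2 point(s)
Affine points: 17. Add the point at infinity: total = 18.

#E(F_11) = 18


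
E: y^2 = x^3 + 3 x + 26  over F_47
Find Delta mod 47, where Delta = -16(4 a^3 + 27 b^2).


4 a^3 + 27 b^2 = 4*3^3 + 27*26^2 = 108 + 18252 = 18360
Delta = -16 * (18360) = -293760
Delta mod 47 = 37

Delta = 37 (mod 47)


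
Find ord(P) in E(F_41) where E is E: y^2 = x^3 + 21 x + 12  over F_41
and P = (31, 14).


Compute successive multiples of P until we hit O:
  1P = (31, 14)
  2P = (38, 39)
  3P = (4, 18)
  4P = (27, 34)
  5P = (8, 35)
  6P = (25, 34)
  7P = (28, 17)
  8P = (24, 20)
  ... (continuing to 22P)
  22P = O

ord(P) = 22


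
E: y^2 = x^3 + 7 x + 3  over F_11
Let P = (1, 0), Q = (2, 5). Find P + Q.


P != Q, so use the chord formula.
s = (y2 - y1) / (x2 - x1) = (5) / (1) mod 11 = 5
x3 = s^2 - x1 - x2 mod 11 = 5^2 - 1 - 2 = 0
y3 = s (x1 - x3) - y1 mod 11 = 5 * (1 - 0) - 0 = 5

P + Q = (0, 5)


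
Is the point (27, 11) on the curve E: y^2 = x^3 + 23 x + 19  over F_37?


Check whether y^2 = x^3 + 23 x + 19 (mod 37) for (x, y) = (27, 11).
LHS: y^2 = 11^2 mod 37 = 10
RHS: x^3 + 23 x + 19 = 27^3 + 23*27 + 19 mod 37 = 10
LHS = RHS

Yes, on the curve


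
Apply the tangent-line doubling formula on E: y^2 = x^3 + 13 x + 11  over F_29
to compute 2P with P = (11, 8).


Doubling: s = (3 x1^2 + a) / (2 y1)
s = (3*11^2 + 13) / (2*8) mod 29 = 9
x3 = s^2 - 2 x1 mod 29 = 9^2 - 2*11 = 1
y3 = s (x1 - x3) - y1 mod 29 = 9 * (11 - 1) - 8 = 24

2P = (1, 24)


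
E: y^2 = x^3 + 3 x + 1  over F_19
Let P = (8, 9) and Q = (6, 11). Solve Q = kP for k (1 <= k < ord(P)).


Enumerate multiples of P until we hit Q = (6, 11):
  1P = (8, 9)
  2P = (9, 15)
  3P = (0, 1)
  4P = (12, 6)
  5P = (15, 1)
  6P = (7, 17)
  7P = (11, 15)
  8P = (4, 18)
  9P = (18, 4)
  10P = (17, 5)
  11P = (1, 9)
  12P = (10, 10)
  13P = (6, 11)
Match found at i = 13.

k = 13


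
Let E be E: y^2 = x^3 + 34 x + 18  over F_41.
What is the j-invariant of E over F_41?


Delta = -16(4 a^3 + 27 b^2) mod 41 = 23
-1728 * (4 a)^3 = -1728 * (4*34)^3 mod 41 = 20
j = 20 * 23^(-1) mod 41 = 8

j = 8 (mod 41)


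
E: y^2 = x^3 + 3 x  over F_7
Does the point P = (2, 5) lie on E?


Check whether y^2 = x^3 + 3 x + 0 (mod 7) for (x, y) = (2, 5).
LHS: y^2 = 5^2 mod 7 = 4
RHS: x^3 + 3 x + 0 = 2^3 + 3*2 + 0 mod 7 = 0
LHS != RHS

No, not on the curve


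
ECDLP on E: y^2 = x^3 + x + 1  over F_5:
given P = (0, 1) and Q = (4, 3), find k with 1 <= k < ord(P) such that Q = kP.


Enumerate multiples of P until we hit Q = (4, 3):
  1P = (0, 1)
  2P = (4, 2)
  3P = (2, 1)
  4P = (3, 4)
  5P = (3, 1)
  6P = (2, 4)
  7P = (4, 3)
Match found at i = 7.

k = 7


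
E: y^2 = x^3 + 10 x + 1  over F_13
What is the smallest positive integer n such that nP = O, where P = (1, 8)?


Compute successive multiples of P until we hit O:
  1P = (1, 8)
  2P = (11, 5)
  3P = (2, 4)
  4P = (0, 1)
  5P = (9, 1)
  6P = (6, 11)
  7P = (10, 10)
  8P = (12, 4)
  ... (continuing to 19P)
  19P = O

ord(P) = 19


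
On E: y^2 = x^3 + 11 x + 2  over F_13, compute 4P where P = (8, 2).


k = 4 = 100_2 (binary, LSB first: 001)
Double-and-add from P = (8, 2):
  bit 0 = 0: acc unchanged = O
  bit 1 = 0: acc unchanged = O
  bit 2 = 1: acc = O + (8, 11) = (8, 11)

4P = (8, 11)


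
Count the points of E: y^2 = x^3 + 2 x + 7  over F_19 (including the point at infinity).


For each x in F_19, count y with y^2 = x^3 + 2 x + 7 mod 19:
  x = 0: RHS = 7, y in [8, 11]  -> 2 point(s)
  x = 2: RHS = 0, y in [0]  -> 1 point(s)
  x = 5: RHS = 9, y in [3, 16]  -> 2 point(s)
  x = 6: RHS = 7, y in [8, 11]  -> 2 point(s)
  x = 10: RHS = 1, y in [1, 18]  -> 2 point(s)
  x = 11: RHS = 11, y in [7, 12]  -> 2 point(s)
  x = 12: RHS = 11, y in [7, 12]  -> 2 point(s)
  x = 13: RHS = 7, y in [8, 11]  -> 2 point(s)
  x = 14: RHS = 5, y in [9, 10]  -> 2 point(s)
  x = 15: RHS = 11, y in [7, 12]  -> 2 point(s)
  x = 18: RHS = 4, y in [2, 17]  -> 2 point(s)
Affine points: 21. Add the point at infinity: total = 22.

#E(F_19) = 22


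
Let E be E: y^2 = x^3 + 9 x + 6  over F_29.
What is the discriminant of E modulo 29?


4 a^3 + 27 b^2 = 4*9^3 + 27*6^2 = 2916 + 972 = 3888
Delta = -16 * (3888) = -62208
Delta mod 29 = 26

Delta = 26 (mod 29)


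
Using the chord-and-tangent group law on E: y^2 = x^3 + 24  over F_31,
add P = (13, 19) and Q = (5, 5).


P != Q, so use the chord formula.
s = (y2 - y1) / (x2 - x1) = (17) / (23) mod 31 = 25
x3 = s^2 - x1 - x2 mod 31 = 25^2 - 13 - 5 = 18
y3 = s (x1 - x3) - y1 mod 31 = 25 * (13 - 18) - 19 = 11

P + Q = (18, 11)


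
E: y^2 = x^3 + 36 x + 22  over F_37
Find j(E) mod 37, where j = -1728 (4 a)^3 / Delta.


Delta = -16(4 a^3 + 27 b^2) mod 37 = 26
-1728 * (4 a)^3 = -1728 * (4*36)^3 mod 37 = 36
j = 36 * 26^(-1) mod 37 = 27

j = 27 (mod 37)


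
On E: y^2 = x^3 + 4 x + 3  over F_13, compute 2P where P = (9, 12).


Doubling: s = (3 x1^2 + a) / (2 y1)
s = (3*9^2 + 4) / (2*12) mod 13 = 0
x3 = s^2 - 2 x1 mod 13 = 0^2 - 2*9 = 8
y3 = s (x1 - x3) - y1 mod 13 = 0 * (9 - 8) - 12 = 1

2P = (8, 1)


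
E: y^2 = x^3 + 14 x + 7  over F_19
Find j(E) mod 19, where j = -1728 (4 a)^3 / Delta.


Delta = -16(4 a^3 + 27 b^2) mod 19 = 18
-1728 * (4 a)^3 = -1728 * (4*14)^3 mod 19 = 18
j = 18 * 18^(-1) mod 19 = 1

j = 1 (mod 19)


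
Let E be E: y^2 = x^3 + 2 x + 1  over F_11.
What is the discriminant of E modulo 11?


4 a^3 + 27 b^2 = 4*2^3 + 27*1^2 = 32 + 27 = 59
Delta = -16 * (59) = -944
Delta mod 11 = 2

Delta = 2 (mod 11)


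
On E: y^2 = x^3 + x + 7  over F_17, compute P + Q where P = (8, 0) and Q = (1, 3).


P != Q, so use the chord formula.
s = (y2 - y1) / (x2 - x1) = (3) / (10) mod 17 = 2
x3 = s^2 - x1 - x2 mod 17 = 2^2 - 8 - 1 = 12
y3 = s (x1 - x3) - y1 mod 17 = 2 * (8 - 12) - 0 = 9

P + Q = (12, 9)


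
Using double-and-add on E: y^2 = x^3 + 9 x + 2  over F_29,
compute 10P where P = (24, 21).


k = 10 = 1010_2 (binary, LSB first: 0101)
Double-and-add from P = (24, 21):
  bit 0 = 0: acc unchanged = O
  bit 1 = 1: acc = O + (14, 28) = (14, 28)
  bit 2 = 0: acc unchanged = (14, 28)
  bit 3 = 1: acc = (14, 28) + (18, 15) = (13, 5)

10P = (13, 5)


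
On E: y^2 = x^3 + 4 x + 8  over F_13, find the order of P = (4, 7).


Compute successive multiples of P until we hit O:
  1P = (4, 7)
  2P = (5, 6)
  3P = (5, 7)
  4P = (4, 6)
  5P = O

ord(P) = 5


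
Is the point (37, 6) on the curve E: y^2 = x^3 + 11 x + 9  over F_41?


Check whether y^2 = x^3 + 11 x + 9 (mod 41) for (x, y) = (37, 6).
LHS: y^2 = 6^2 mod 41 = 36
RHS: x^3 + 11 x + 9 = 37^3 + 11*37 + 9 mod 41 = 24
LHS != RHS

No, not on the curve


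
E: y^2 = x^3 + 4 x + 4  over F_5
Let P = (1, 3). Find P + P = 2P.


Doubling: s = (3 x1^2 + a) / (2 y1)
s = (3*1^2 + 4) / (2*3) mod 5 = 2
x3 = s^2 - 2 x1 mod 5 = 2^2 - 2*1 = 2
y3 = s (x1 - x3) - y1 mod 5 = 2 * (1 - 2) - 3 = 0

2P = (2, 0)


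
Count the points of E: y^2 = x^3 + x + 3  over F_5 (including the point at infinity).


For each x in F_5, count y with y^2 = x^3 + 1 x + 3 mod 5:
  x = 1: RHS = 0, y in [0]  -> 1 point(s)
  x = 4: RHS = 1, y in [1, 4]  -> 2 point(s)
Affine points: 3. Add the point at infinity: total = 4.

#E(F_5) = 4


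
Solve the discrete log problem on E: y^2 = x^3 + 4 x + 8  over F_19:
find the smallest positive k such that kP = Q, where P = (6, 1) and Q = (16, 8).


Enumerate multiples of P until we hit Q = (16, 8):
  1P = (6, 1)
  2P = (8, 1)
  3P = (5, 18)
  4P = (12, 6)
  5P = (17, 12)
  6P = (16, 8)
Match found at i = 6.

k = 6


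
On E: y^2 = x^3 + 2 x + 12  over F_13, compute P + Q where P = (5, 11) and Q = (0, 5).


P != Q, so use the chord formula.
s = (y2 - y1) / (x2 - x1) = (7) / (8) mod 13 = 9
x3 = s^2 - x1 - x2 mod 13 = 9^2 - 5 - 0 = 11
y3 = s (x1 - x3) - y1 mod 13 = 9 * (5 - 11) - 11 = 0

P + Q = (11, 0)


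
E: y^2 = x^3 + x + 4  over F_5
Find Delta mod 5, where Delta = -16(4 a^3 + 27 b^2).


4 a^3 + 27 b^2 = 4*1^3 + 27*4^2 = 4 + 432 = 436
Delta = -16 * (436) = -6976
Delta mod 5 = 4

Delta = 4 (mod 5)


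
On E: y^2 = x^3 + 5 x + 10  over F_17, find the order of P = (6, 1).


Compute successive multiples of P until we hit O:
  1P = (6, 1)
  2P = (14, 6)
  3P = (12, 8)
  4P = (15, 14)
  5P = (9, 6)
  6P = (1, 13)
  7P = (11, 11)
  8P = (4, 3)
  ... (continuing to 23P)
  23P = O

ord(P) = 23


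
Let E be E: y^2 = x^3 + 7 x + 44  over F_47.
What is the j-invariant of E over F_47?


Delta = -16(4 a^3 + 27 b^2) mod 47 = 10
-1728 * (4 a)^3 = -1728 * (4*7)^3 mod 47 = 33
j = 33 * 10^(-1) mod 47 = 8

j = 8 (mod 47)


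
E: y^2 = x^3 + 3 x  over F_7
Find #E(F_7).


For each x in F_7, count y with y^2 = x^3 + 3 x + 0 mod 7:
  x = 0: RHS = 0, y in [0]  -> 1 point(s)
  x = 1: RHS = 4, y in [2, 5]  -> 2 point(s)
  x = 2: RHS = 0, y in [0]  -> 1 point(s)
  x = 3: RHS = 1, y in [1, 6]  -> 2 point(s)
  x = 5: RHS = 0, y in [0]  -> 1 point(s)
Affine points: 7. Add the point at infinity: total = 8.

#E(F_7) = 8


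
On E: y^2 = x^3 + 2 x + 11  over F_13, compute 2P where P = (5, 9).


Doubling: s = (3 x1^2 + a) / (2 y1)
s = (3*5^2 + 2) / (2*9) mod 13 = 5
x3 = s^2 - 2 x1 mod 13 = 5^2 - 2*5 = 2
y3 = s (x1 - x3) - y1 mod 13 = 5 * (5 - 2) - 9 = 6

2P = (2, 6)


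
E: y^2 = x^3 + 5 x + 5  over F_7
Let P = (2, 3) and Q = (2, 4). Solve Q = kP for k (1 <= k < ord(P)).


Enumerate multiples of P until we hit Q = (2, 4):
  1P = (2, 3)
  2P = (5, 6)
  3P = (1, 5)
  4P = (1, 2)
  5P = (5, 1)
  6P = (2, 4)
Match found at i = 6.

k = 6


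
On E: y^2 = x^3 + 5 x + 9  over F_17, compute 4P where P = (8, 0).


k = 4 = 100_2 (binary, LSB first: 001)
Double-and-add from P = (8, 0):
  bit 0 = 0: acc unchanged = O
  bit 1 = 0: acc unchanged = O
  bit 2 = 1: acc = O + O = O

4P = O


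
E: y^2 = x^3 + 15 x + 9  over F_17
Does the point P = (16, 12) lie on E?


Check whether y^2 = x^3 + 15 x + 9 (mod 17) for (x, y) = (16, 12).
LHS: y^2 = 12^2 mod 17 = 8
RHS: x^3 + 15 x + 9 = 16^3 + 15*16 + 9 mod 17 = 10
LHS != RHS

No, not on the curve


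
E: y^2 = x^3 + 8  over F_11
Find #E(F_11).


For each x in F_11, count y with y^2 = x^3 + 0 x + 8 mod 11:
  x = 1: RHS = 9, y in [3, 8]  -> 2 point(s)
  x = 2: RHS = 5, y in [4, 7]  -> 2 point(s)
  x = 5: RHS = 1, y in [1, 10]  -> 2 point(s)
  x = 6: RHS = 4, y in [2, 9]  -> 2 point(s)
  x = 8: RHS = 3, y in [5, 6]  -> 2 point(s)
  x = 9: RHS = 0, y in [0]  -> 1 point(s)
Affine points: 11. Add the point at infinity: total = 12.

#E(F_11) = 12


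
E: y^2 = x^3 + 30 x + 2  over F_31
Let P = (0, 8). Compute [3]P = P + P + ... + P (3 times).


k = 3 = 11_2 (binary, LSB first: 11)
Double-and-add from P = (0, 8):
  bit 0 = 1: acc = O + (0, 8) = (0, 8)
  bit 1 = 1: acc = (0, 8) + (4, 0) = (0, 23)

3P = (0, 23)


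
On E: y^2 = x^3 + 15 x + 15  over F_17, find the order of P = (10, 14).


Compute successive multiples of P until we hit O:
  1P = (10, 14)
  2P = (12, 6)
  3P = (11, 7)
  4P = (11, 10)
  5P = (12, 11)
  6P = (10, 3)
  7P = O

ord(P) = 7


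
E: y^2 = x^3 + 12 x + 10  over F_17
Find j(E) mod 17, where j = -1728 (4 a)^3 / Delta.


Delta = -16(4 a^3 + 27 b^2) mod 17 = 7
-1728 * (4 a)^3 = -1728 * (4*12)^3 mod 17 = 8
j = 8 * 7^(-1) mod 17 = 6

j = 6 (mod 17)


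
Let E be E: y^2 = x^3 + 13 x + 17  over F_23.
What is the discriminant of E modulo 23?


4 a^3 + 27 b^2 = 4*13^3 + 27*17^2 = 8788 + 7803 = 16591
Delta = -16 * (16591) = -265456
Delta mod 23 = 10

Delta = 10 (mod 23)


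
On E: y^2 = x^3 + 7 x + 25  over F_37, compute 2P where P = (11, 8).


Doubling: s = (3 x1^2 + a) / (2 y1)
s = (3*11^2 + 7) / (2*8) mod 37 = 0
x3 = s^2 - 2 x1 mod 37 = 0^2 - 2*11 = 15
y3 = s (x1 - x3) - y1 mod 37 = 0 * (11 - 15) - 8 = 29

2P = (15, 29)


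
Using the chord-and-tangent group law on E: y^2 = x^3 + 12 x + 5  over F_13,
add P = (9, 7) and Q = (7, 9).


P != Q, so use the chord formula.
s = (y2 - y1) / (x2 - x1) = (2) / (11) mod 13 = 12
x3 = s^2 - x1 - x2 mod 13 = 12^2 - 9 - 7 = 11
y3 = s (x1 - x3) - y1 mod 13 = 12 * (9 - 11) - 7 = 8

P + Q = (11, 8)


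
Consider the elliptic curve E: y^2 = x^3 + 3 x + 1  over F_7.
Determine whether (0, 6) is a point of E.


Check whether y^2 = x^3 + 3 x + 1 (mod 7) for (x, y) = (0, 6).
LHS: y^2 = 6^2 mod 7 = 1
RHS: x^3 + 3 x + 1 = 0^3 + 3*0 + 1 mod 7 = 1
LHS = RHS

Yes, on the curve


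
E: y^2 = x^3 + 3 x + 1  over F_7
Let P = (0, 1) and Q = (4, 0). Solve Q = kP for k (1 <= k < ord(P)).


Enumerate multiples of P until we hit Q = (4, 0):
  1P = (0, 1)
  2P = (4, 0)
Match found at i = 2.

k = 2


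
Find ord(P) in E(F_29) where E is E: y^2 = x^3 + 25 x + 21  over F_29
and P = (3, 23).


Compute successive multiples of P until we hit O:
  1P = (3, 23)
  2P = (16, 14)
  3P = (17, 9)
  4P = (10, 13)
  5P = (21, 11)
  6P = (28, 13)
  7P = (26, 21)
  8P = (13, 22)
  ... (continuing to 23P)
  23P = O

ord(P) = 23


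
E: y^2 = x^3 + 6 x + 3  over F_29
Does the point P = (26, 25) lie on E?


Check whether y^2 = x^3 + 6 x + 3 (mod 29) for (x, y) = (26, 25).
LHS: y^2 = 25^2 mod 29 = 16
RHS: x^3 + 6 x + 3 = 26^3 + 6*26 + 3 mod 29 = 16
LHS = RHS

Yes, on the curve


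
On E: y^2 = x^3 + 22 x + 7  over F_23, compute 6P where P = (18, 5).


k = 6 = 110_2 (binary, LSB first: 011)
Double-and-add from P = (18, 5):
  bit 0 = 0: acc unchanged = O
  bit 1 = 1: acc = O + (16, 19) = (16, 19)
  bit 2 = 1: acc = (16, 19) + (15, 3) = (18, 18)

6P = (18, 18)


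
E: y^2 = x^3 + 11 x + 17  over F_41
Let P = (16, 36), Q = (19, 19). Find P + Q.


P != Q, so use the chord formula.
s = (y2 - y1) / (x2 - x1) = (24) / (3) mod 41 = 8
x3 = s^2 - x1 - x2 mod 41 = 8^2 - 16 - 19 = 29
y3 = s (x1 - x3) - y1 mod 41 = 8 * (16 - 29) - 36 = 24

P + Q = (29, 24)


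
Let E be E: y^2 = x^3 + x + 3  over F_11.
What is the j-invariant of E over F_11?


Delta = -16(4 a^3 + 27 b^2) mod 11 = 8
-1728 * (4 a)^3 = -1728 * (4*1)^3 mod 11 = 2
j = 2 * 8^(-1) mod 11 = 3

j = 3 (mod 11)


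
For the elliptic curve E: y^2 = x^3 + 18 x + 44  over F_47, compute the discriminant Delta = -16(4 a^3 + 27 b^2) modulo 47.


4 a^3 + 27 b^2 = 4*18^3 + 27*44^2 = 23328 + 52272 = 75600
Delta = -16 * (75600) = -1209600
Delta mod 47 = 39

Delta = 39 (mod 47)


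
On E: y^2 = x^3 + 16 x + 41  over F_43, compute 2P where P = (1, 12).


Doubling: s = (3 x1^2 + a) / (2 y1)
s = (3*1^2 + 16) / (2*12) mod 43 = 42
x3 = s^2 - 2 x1 mod 43 = 42^2 - 2*1 = 42
y3 = s (x1 - x3) - y1 mod 43 = 42 * (1 - 42) - 12 = 29

2P = (42, 29)


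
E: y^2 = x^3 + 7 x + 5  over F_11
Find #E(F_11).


For each x in F_11, count y with y^2 = x^3 + 7 x + 5 mod 11:
  x = 0: RHS = 5, y in [4, 7]  -> 2 point(s)
  x = 2: RHS = 5, y in [4, 7]  -> 2 point(s)
  x = 3: RHS = 9, y in [3, 8]  -> 2 point(s)
  x = 4: RHS = 9, y in [3, 8]  -> 2 point(s)
  x = 5: RHS = 0, y in [0]  -> 1 point(s)
  x = 7: RHS = 1, y in [1, 10]  -> 2 point(s)
  x = 8: RHS = 1, y in [1, 10]  -> 2 point(s)
  x = 9: RHS = 5, y in [4, 7]  -> 2 point(s)
Affine points: 15. Add the point at infinity: total = 16.

#E(F_11) = 16


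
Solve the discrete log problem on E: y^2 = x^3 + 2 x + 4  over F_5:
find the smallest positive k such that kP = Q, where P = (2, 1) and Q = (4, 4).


Enumerate multiples of P until we hit Q = (4, 4):
  1P = (2, 1)
  2P = (0, 3)
  3P = (4, 1)
  4P = (4, 4)
Match found at i = 4.

k = 4


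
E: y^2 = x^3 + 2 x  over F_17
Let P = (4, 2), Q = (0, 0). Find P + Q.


P != Q, so use the chord formula.
s = (y2 - y1) / (x2 - x1) = (15) / (13) mod 17 = 9
x3 = s^2 - x1 - x2 mod 17 = 9^2 - 4 - 0 = 9
y3 = s (x1 - x3) - y1 mod 17 = 9 * (4 - 9) - 2 = 4

P + Q = (9, 4)


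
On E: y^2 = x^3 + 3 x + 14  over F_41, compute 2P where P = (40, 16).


Doubling: s = (3 x1^2 + a) / (2 y1)
s = (3*40^2 + 3) / (2*16) mod 41 = 13
x3 = s^2 - 2 x1 mod 41 = 13^2 - 2*40 = 7
y3 = s (x1 - x3) - y1 mod 41 = 13 * (40 - 7) - 16 = 3

2P = (7, 3)


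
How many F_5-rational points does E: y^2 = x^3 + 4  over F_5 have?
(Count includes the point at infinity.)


For each x in F_5, count y with y^2 = x^3 + 0 x + 4 mod 5:
  x = 0: RHS = 4, y in [2, 3]  -> 2 point(s)
  x = 1: RHS = 0, y in [0]  -> 1 point(s)
  x = 3: RHS = 1, y in [1, 4]  -> 2 point(s)
Affine points: 5. Add the point at infinity: total = 6.

#E(F_5) = 6


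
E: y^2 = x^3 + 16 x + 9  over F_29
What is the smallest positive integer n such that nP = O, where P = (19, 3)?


Compute successive multiples of P until we hit O:
  1P = (19, 3)
  2P = (13, 23)
  3P = (21, 23)
  4P = (2, 22)
  5P = (24, 6)
  6P = (20, 8)
  7P = (15, 17)
  8P = (0, 3)
  ... (continuing to 22P)
  22P = O

ord(P) = 22


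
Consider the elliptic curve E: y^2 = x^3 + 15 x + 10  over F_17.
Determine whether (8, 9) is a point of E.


Check whether y^2 = x^3 + 15 x + 10 (mod 17) for (x, y) = (8, 9).
LHS: y^2 = 9^2 mod 17 = 13
RHS: x^3 + 15 x + 10 = 8^3 + 15*8 + 10 mod 17 = 13
LHS = RHS

Yes, on the curve


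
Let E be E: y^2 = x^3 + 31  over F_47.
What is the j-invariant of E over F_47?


Delta = -16(4 a^3 + 27 b^2) mod 47 = 46
-1728 * (4 a)^3 = -1728 * (4*0)^3 mod 47 = 0
j = 0 * 46^(-1) mod 47 = 0

j = 0 (mod 47)


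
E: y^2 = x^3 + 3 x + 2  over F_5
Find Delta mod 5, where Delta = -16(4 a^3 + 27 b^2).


4 a^3 + 27 b^2 = 4*3^3 + 27*2^2 = 108 + 108 = 216
Delta = -16 * (216) = -3456
Delta mod 5 = 4

Delta = 4 (mod 5)


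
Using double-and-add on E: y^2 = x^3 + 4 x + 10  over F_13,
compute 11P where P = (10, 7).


k = 11 = 1011_2 (binary, LSB first: 1101)
Double-and-add from P = (10, 7):
  bit 0 = 1: acc = O + (10, 7) = (10, 7)
  bit 1 = 1: acc = (10, 7) + (5, 5) = (7, 2)
  bit 2 = 0: acc unchanged = (7, 2)
  bit 3 = 1: acc = (7, 2) + (2, 0) = (0, 6)

11P = (0, 6)


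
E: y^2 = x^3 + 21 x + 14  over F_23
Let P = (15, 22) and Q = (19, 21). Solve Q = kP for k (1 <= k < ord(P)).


Enumerate multiples of P until we hit Q = (19, 21):
  1P = (15, 22)
  2P = (2, 8)
  3P = (19, 2)
  4P = (14, 19)
  5P = (3, 14)
  6P = (8, 21)
  7P = (8, 2)
  8P = (3, 9)
  9P = (14, 4)
  10P = (19, 21)
Match found at i = 10.

k = 10


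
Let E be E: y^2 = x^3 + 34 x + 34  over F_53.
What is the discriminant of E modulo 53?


4 a^3 + 27 b^2 = 4*34^3 + 27*34^2 = 157216 + 31212 = 188428
Delta = -16 * (188428) = -3014848
Delta mod 53 = 4

Delta = 4 (mod 53)


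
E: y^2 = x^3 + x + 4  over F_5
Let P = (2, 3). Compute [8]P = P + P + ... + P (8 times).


k = 8 = 1000_2 (binary, LSB first: 0001)
Double-and-add from P = (2, 3):
  bit 0 = 0: acc unchanged = O
  bit 1 = 0: acc unchanged = O
  bit 2 = 0: acc unchanged = O
  bit 3 = 1: acc = O + (2, 2) = (2, 2)

8P = (2, 2)


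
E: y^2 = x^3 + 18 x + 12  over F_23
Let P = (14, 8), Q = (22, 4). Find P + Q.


P != Q, so use the chord formula.
s = (y2 - y1) / (x2 - x1) = (19) / (8) mod 23 = 11
x3 = s^2 - x1 - x2 mod 23 = 11^2 - 14 - 22 = 16
y3 = s (x1 - x3) - y1 mod 23 = 11 * (14 - 16) - 8 = 16

P + Q = (16, 16)


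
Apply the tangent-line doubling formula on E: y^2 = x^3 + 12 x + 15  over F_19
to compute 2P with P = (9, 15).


Doubling: s = (3 x1^2 + a) / (2 y1)
s = (3*9^2 + 12) / (2*15) mod 19 = 18
x3 = s^2 - 2 x1 mod 19 = 18^2 - 2*9 = 2
y3 = s (x1 - x3) - y1 mod 19 = 18 * (9 - 2) - 15 = 16

2P = (2, 16)


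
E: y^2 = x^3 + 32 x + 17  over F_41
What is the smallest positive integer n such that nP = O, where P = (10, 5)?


Compute successive multiples of P until we hit O:
  1P = (10, 5)
  2P = (31, 3)
  3P = (16, 19)
  4P = (25, 1)
  5P = (15, 10)
  6P = (17, 29)
  7P = (4, 39)
  8P = (9, 3)
  ... (continuing to 33P)
  33P = O

ord(P) = 33


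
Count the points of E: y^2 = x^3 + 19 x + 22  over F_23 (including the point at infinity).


For each x in F_23, count y with y^2 = x^3 + 19 x + 22 mod 23:
  x = 4: RHS = 1, y in [1, 22]  -> 2 point(s)
  x = 5: RHS = 12, y in [9, 14]  -> 2 point(s)
  x = 9: RHS = 2, y in [5, 18]  -> 2 point(s)
  x = 10: RHS = 16, y in [4, 19]  -> 2 point(s)
  x = 12: RHS = 0, y in [0]  -> 1 point(s)
  x = 15: RHS = 2, y in [5, 18]  -> 2 point(s)
  x = 16: RHS = 6, y in [11, 12]  -> 2 point(s)
  x = 18: RHS = 9, y in [3, 20]  -> 2 point(s)
  x = 22: RHS = 2, y in [5, 18]  -> 2 point(s)
Affine points: 17. Add the point at infinity: total = 18.

#E(F_23) = 18


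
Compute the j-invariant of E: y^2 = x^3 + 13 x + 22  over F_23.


Delta = -16(4 a^3 + 27 b^2) mod 23 = 19
-1728 * (4 a)^3 = -1728 * (4*13)^3 mod 23 = 19
j = 19 * 19^(-1) mod 23 = 1

j = 1 (mod 23)


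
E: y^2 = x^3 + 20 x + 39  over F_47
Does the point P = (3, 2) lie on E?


Check whether y^2 = x^3 + 20 x + 39 (mod 47) for (x, y) = (3, 2).
LHS: y^2 = 2^2 mod 47 = 4
RHS: x^3 + 20 x + 39 = 3^3 + 20*3 + 39 mod 47 = 32
LHS != RHS

No, not on the curve


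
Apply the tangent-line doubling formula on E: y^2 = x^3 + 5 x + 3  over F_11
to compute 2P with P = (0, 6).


Doubling: s = (3 x1^2 + a) / (2 y1)
s = (3*0^2 + 5) / (2*6) mod 11 = 5
x3 = s^2 - 2 x1 mod 11 = 5^2 - 2*0 = 3
y3 = s (x1 - x3) - y1 mod 11 = 5 * (0 - 3) - 6 = 1

2P = (3, 1)


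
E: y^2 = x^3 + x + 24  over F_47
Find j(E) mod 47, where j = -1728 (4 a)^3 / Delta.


Delta = -16(4 a^3 + 27 b^2) mod 47 = 16
-1728 * (4 a)^3 = -1728 * (4*1)^3 mod 47 = 46
j = 46 * 16^(-1) mod 47 = 44

j = 44 (mod 47)


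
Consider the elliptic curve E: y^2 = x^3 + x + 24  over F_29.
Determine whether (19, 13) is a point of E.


Check whether y^2 = x^3 + 1 x + 24 (mod 29) for (x, y) = (19, 13).
LHS: y^2 = 13^2 mod 29 = 24
RHS: x^3 + 1 x + 24 = 19^3 + 1*19 + 24 mod 29 = 0
LHS != RHS

No, not on the curve


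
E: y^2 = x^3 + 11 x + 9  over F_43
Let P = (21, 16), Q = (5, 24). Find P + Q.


P != Q, so use the chord formula.
s = (y2 - y1) / (x2 - x1) = (8) / (27) mod 43 = 21
x3 = s^2 - x1 - x2 mod 43 = 21^2 - 21 - 5 = 28
y3 = s (x1 - x3) - y1 mod 43 = 21 * (21 - 28) - 16 = 9

P + Q = (28, 9)


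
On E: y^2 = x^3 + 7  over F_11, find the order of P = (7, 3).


Compute successive multiples of P until we hit O:
  1P = (7, 3)
  2P = (6, 5)
  3P = (2, 9)
  4P = (3, 1)
  5P = (4, 4)
  6P = (5, 0)
  7P = (4, 7)
  8P = (3, 10)
  ... (continuing to 12P)
  12P = O

ord(P) = 12


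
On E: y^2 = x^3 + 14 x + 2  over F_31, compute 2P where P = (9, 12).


k = 2 = 10_2 (binary, LSB first: 01)
Double-and-add from P = (9, 12):
  bit 0 = 0: acc unchanged = O
  bit 1 = 1: acc = O + (2, 10) = (2, 10)

2P = (2, 10)


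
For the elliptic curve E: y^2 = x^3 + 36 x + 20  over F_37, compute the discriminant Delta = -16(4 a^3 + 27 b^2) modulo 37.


4 a^3 + 27 b^2 = 4*36^3 + 27*20^2 = 186624 + 10800 = 197424
Delta = -16 * (197424) = -3158784
Delta mod 37 = 17

Delta = 17 (mod 37)


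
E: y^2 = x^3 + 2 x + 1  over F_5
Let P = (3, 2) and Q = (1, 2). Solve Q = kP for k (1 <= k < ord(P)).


Enumerate multiples of P until we hit Q = (1, 2):
  1P = (3, 2)
  2P = (0, 1)
  3P = (1, 2)
Match found at i = 3.

k = 3


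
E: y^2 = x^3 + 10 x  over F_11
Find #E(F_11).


For each x in F_11, count y with y^2 = x^3 + 10 x + 0 mod 11:
  x = 0: RHS = 0, y in [0]  -> 1 point(s)
  x = 1: RHS = 0, y in [0]  -> 1 point(s)
  x = 4: RHS = 5, y in [4, 7]  -> 2 point(s)
  x = 6: RHS = 1, y in [1, 10]  -> 2 point(s)
  x = 8: RHS = 9, y in [3, 8]  -> 2 point(s)
  x = 9: RHS = 5, y in [4, 7]  -> 2 point(s)
  x = 10: RHS = 0, y in [0]  -> 1 point(s)
Affine points: 11. Add the point at infinity: total = 12.

#E(F_11) = 12


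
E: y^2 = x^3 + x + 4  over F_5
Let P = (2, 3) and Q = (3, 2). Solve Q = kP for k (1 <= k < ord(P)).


Enumerate multiples of P until we hit Q = (3, 2):
  1P = (2, 3)
  2P = (0, 3)
  3P = (3, 2)
Match found at i = 3.

k = 3


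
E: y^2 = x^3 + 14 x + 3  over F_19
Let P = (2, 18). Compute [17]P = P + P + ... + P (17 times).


k = 17 = 10001_2 (binary, LSB first: 10001)
Double-and-add from P = (2, 18):
  bit 0 = 1: acc = O + (2, 18) = (2, 18)
  bit 1 = 0: acc unchanged = (2, 18)
  bit 2 = 0: acc unchanged = (2, 18)
  bit 3 = 0: acc unchanged = (2, 18)
  bit 4 = 1: acc = (2, 18) + (17, 9) = (11, 14)

17P = (11, 14)


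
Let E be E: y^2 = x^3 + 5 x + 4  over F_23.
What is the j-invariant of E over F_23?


Delta = -16(4 a^3 + 27 b^2) mod 23 = 15
-1728 * (4 a)^3 = -1728 * (4*5)^3 mod 23 = 12
j = 12 * 15^(-1) mod 23 = 10

j = 10 (mod 23)


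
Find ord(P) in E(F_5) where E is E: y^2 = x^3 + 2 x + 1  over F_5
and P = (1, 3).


Compute successive multiples of P until we hit O:
  1P = (1, 3)
  2P = (3, 2)
  3P = (0, 4)
  4P = (0, 1)
  5P = (3, 3)
  6P = (1, 2)
  7P = O

ord(P) = 7


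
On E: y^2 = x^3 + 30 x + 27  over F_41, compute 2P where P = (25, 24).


Doubling: s = (3 x1^2 + a) / (2 y1)
s = (3*25^2 + 30) / (2*24) mod 41 = 32
x3 = s^2 - 2 x1 mod 41 = 32^2 - 2*25 = 31
y3 = s (x1 - x3) - y1 mod 41 = 32 * (25 - 31) - 24 = 30

2P = (31, 30)


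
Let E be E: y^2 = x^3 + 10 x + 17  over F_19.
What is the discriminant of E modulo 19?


4 a^3 + 27 b^2 = 4*10^3 + 27*17^2 = 4000 + 7803 = 11803
Delta = -16 * (11803) = -188848
Delta mod 19 = 12

Delta = 12 (mod 19)


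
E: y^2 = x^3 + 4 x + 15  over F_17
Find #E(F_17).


For each x in F_17, count y with y^2 = x^3 + 4 x + 15 mod 17:
  x = 0: RHS = 15, y in [7, 10]  -> 2 point(s)
  x = 6: RHS = 0, y in [0]  -> 1 point(s)
  x = 8: RHS = 15, y in [7, 10]  -> 2 point(s)
  x = 9: RHS = 15, y in [7, 10]  -> 2 point(s)
  x = 10: RHS = 1, y in [1, 16]  -> 2 point(s)
  x = 11: RHS = 13, y in [8, 9]  -> 2 point(s)
  x = 15: RHS = 16, y in [4, 13]  -> 2 point(s)
Affine points: 13. Add the point at infinity: total = 14.

#E(F_17) = 14


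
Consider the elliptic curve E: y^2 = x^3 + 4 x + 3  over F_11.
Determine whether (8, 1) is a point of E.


Check whether y^2 = x^3 + 4 x + 3 (mod 11) for (x, y) = (8, 1).
LHS: y^2 = 1^2 mod 11 = 1
RHS: x^3 + 4 x + 3 = 8^3 + 4*8 + 3 mod 11 = 8
LHS != RHS

No, not on the curve


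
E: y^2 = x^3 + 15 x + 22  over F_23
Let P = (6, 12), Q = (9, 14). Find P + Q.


P != Q, so use the chord formula.
s = (y2 - y1) / (x2 - x1) = (2) / (3) mod 23 = 16
x3 = s^2 - x1 - x2 mod 23 = 16^2 - 6 - 9 = 11
y3 = s (x1 - x3) - y1 mod 23 = 16 * (6 - 11) - 12 = 0

P + Q = (11, 0)


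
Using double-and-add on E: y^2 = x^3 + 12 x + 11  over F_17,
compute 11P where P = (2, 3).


k = 11 = 1011_2 (binary, LSB first: 1101)
Double-and-add from P = (2, 3):
  bit 0 = 1: acc = O + (2, 3) = (2, 3)
  bit 1 = 1: acc = (2, 3) + (12, 8) = (16, 7)
  bit 2 = 0: acc unchanged = (16, 7)
  bit 3 = 1: acc = (16, 7) + (4, 2) = (15, 9)

11P = (15, 9)


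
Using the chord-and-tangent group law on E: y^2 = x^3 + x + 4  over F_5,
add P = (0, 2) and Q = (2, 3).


P != Q, so use the chord formula.
s = (y2 - y1) / (x2 - x1) = (1) / (2) mod 5 = 3
x3 = s^2 - x1 - x2 mod 5 = 3^2 - 0 - 2 = 2
y3 = s (x1 - x3) - y1 mod 5 = 3 * (0 - 2) - 2 = 2

P + Q = (2, 2)


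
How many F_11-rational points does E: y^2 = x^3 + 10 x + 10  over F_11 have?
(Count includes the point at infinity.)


For each x in F_11, count y with y^2 = x^3 + 10 x + 10 mod 11:
  x = 2: RHS = 5, y in [4, 7]  -> 2 point(s)
  x = 3: RHS = 1, y in [1, 10]  -> 2 point(s)
  x = 4: RHS = 4, y in [2, 9]  -> 2 point(s)
  x = 5: RHS = 9, y in [3, 8]  -> 2 point(s)
  x = 6: RHS = 0, y in [0]  -> 1 point(s)
  x = 7: RHS = 5, y in [4, 7]  -> 2 point(s)
  x = 9: RHS = 4, y in [2, 9]  -> 2 point(s)
Affine points: 13. Add the point at infinity: total = 14.

#E(F_11) = 14


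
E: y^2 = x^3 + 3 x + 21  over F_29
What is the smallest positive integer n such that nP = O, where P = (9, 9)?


Compute successive multiples of P until we hit O:
  1P = (9, 9)
  2P = (27, 6)
  3P = (18, 7)
  4P = (11, 14)
  5P = (8, 8)
  6P = (13, 16)
  7P = (1, 5)
  8P = (12, 4)
  ... (continuing to 35P)
  35P = O

ord(P) = 35


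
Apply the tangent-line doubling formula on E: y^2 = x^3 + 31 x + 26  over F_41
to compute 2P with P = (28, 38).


Doubling: s = (3 x1^2 + a) / (2 y1)
s = (3*28^2 + 31) / (2*38) mod 41 = 6
x3 = s^2 - 2 x1 mod 41 = 6^2 - 2*28 = 21
y3 = s (x1 - x3) - y1 mod 41 = 6 * (28 - 21) - 38 = 4

2P = (21, 4)


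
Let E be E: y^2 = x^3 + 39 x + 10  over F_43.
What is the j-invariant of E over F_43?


Delta = -16(4 a^3 + 27 b^2) mod 43 = 26
-1728 * (4 a)^3 = -1728 * (4*39)^3 mod 43 = 2
j = 2 * 26^(-1) mod 43 = 10

j = 10 (mod 43)


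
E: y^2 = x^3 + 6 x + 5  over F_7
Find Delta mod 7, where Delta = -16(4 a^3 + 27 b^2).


4 a^3 + 27 b^2 = 4*6^3 + 27*5^2 = 864 + 675 = 1539
Delta = -16 * (1539) = -24624
Delta mod 7 = 2

Delta = 2 (mod 7)


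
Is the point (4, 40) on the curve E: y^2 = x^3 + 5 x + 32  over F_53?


Check whether y^2 = x^3 + 5 x + 32 (mod 53) for (x, y) = (4, 40).
LHS: y^2 = 40^2 mod 53 = 10
RHS: x^3 + 5 x + 32 = 4^3 + 5*4 + 32 mod 53 = 10
LHS = RHS

Yes, on the curve


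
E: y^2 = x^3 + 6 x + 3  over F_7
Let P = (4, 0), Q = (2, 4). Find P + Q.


P != Q, so use the chord formula.
s = (y2 - y1) / (x2 - x1) = (4) / (5) mod 7 = 5
x3 = s^2 - x1 - x2 mod 7 = 5^2 - 4 - 2 = 5
y3 = s (x1 - x3) - y1 mod 7 = 5 * (4 - 5) - 0 = 2

P + Q = (5, 2)


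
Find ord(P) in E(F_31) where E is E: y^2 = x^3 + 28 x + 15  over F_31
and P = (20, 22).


Compute successive multiples of P until we hit O:
  1P = (20, 22)
  2P = (19, 20)
  3P = (27, 26)
  4P = (9, 2)
  5P = (3, 23)
  6P = (5, 30)
  7P = (14, 12)
  8P = (17, 14)
  ... (continuing to 29P)
  29P = O

ord(P) = 29


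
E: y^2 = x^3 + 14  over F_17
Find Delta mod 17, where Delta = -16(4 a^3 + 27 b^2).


4 a^3 + 27 b^2 = 4*0^3 + 27*14^2 = 0 + 5292 = 5292
Delta = -16 * (5292) = -84672
Delta mod 17 = 5

Delta = 5 (mod 17)


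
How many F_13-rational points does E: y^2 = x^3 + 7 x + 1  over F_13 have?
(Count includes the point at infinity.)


For each x in F_13, count y with y^2 = x^3 + 7 x + 1 mod 13:
  x = 0: RHS = 1, y in [1, 12]  -> 2 point(s)
  x = 1: RHS = 9, y in [3, 10]  -> 2 point(s)
  x = 2: RHS = 10, y in [6, 7]  -> 2 point(s)
  x = 3: RHS = 10, y in [6, 7]  -> 2 point(s)
  x = 6: RHS = 12, y in [5, 8]  -> 2 point(s)
  x = 7: RHS = 3, y in [4, 9]  -> 2 point(s)
  x = 8: RHS = 10, y in [6, 7]  -> 2 point(s)
  x = 9: RHS = 0, y in [0]  -> 1 point(s)
Affine points: 15. Add the point at infinity: total = 16.

#E(F_13) = 16


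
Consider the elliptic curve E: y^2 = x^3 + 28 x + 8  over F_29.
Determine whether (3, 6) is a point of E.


Check whether y^2 = x^3 + 28 x + 8 (mod 29) for (x, y) = (3, 6).
LHS: y^2 = 6^2 mod 29 = 7
RHS: x^3 + 28 x + 8 = 3^3 + 28*3 + 8 mod 29 = 3
LHS != RHS

No, not on the curve


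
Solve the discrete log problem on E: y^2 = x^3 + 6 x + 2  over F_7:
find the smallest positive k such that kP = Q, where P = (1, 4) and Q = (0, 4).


Enumerate multiples of P until we hit Q = (0, 4):
  1P = (1, 4)
  2P = (2, 1)
  3P = (6, 4)
  4P = (0, 3)
  5P = (0, 4)
Match found at i = 5.

k = 5


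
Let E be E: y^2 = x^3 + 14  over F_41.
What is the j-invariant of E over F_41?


Delta = -16(4 a^3 + 27 b^2) mod 41 = 34
-1728 * (4 a)^3 = -1728 * (4*0)^3 mod 41 = 0
j = 0 * 34^(-1) mod 41 = 0

j = 0 (mod 41)


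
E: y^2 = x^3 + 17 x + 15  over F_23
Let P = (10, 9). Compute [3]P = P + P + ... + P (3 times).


k = 3 = 11_2 (binary, LSB first: 11)
Double-and-add from P = (10, 9):
  bit 0 = 1: acc = O + (10, 9) = (10, 9)
  bit 1 = 1: acc = (10, 9) + (4, 20) = (13, 8)

3P = (13, 8)


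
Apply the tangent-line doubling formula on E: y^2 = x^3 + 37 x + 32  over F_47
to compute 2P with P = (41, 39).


Doubling: s = (3 x1^2 + a) / (2 y1)
s = (3*41^2 + 37) / (2*39) mod 47 = 35
x3 = s^2 - 2 x1 mod 47 = 35^2 - 2*41 = 15
y3 = s (x1 - x3) - y1 mod 47 = 35 * (41 - 15) - 39 = 25

2P = (15, 25)


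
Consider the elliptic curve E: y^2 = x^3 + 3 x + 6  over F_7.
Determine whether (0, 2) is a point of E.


Check whether y^2 = x^3 + 3 x + 6 (mod 7) for (x, y) = (0, 2).
LHS: y^2 = 2^2 mod 7 = 4
RHS: x^3 + 3 x + 6 = 0^3 + 3*0 + 6 mod 7 = 6
LHS != RHS

No, not on the curve


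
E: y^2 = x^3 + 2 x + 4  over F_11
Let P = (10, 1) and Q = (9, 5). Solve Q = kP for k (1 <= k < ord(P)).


Enumerate multiples of P until we hit Q = (9, 5):
  1P = (10, 1)
  2P = (0, 2)
  3P = (2, 7)
  4P = (3, 2)
  5P = (7, 8)
  6P = (8, 9)
  7P = (9, 6)
  8P = (6, 1)
  9P = (6, 10)
  10P = (9, 5)
Match found at i = 10.

k = 10


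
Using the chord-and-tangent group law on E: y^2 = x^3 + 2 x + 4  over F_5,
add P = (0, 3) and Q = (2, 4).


P != Q, so use the chord formula.
s = (y2 - y1) / (x2 - x1) = (1) / (2) mod 5 = 3
x3 = s^2 - x1 - x2 mod 5 = 3^2 - 0 - 2 = 2
y3 = s (x1 - x3) - y1 mod 5 = 3 * (0 - 2) - 3 = 1

P + Q = (2, 1)


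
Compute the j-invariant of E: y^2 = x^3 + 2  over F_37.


Delta = -16(4 a^3 + 27 b^2) mod 37 = 11
-1728 * (4 a)^3 = -1728 * (4*0)^3 mod 37 = 0
j = 0 * 11^(-1) mod 37 = 0

j = 0 (mod 37)


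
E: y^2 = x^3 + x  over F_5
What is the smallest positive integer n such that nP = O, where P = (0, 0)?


Compute successive multiples of P until we hit O:
  1P = (0, 0)
  2P = O

ord(P) = 2


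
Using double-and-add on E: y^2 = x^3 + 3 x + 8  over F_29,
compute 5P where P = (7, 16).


k = 5 = 101_2 (binary, LSB first: 101)
Double-and-add from P = (7, 16):
  bit 0 = 1: acc = O + (7, 16) = (7, 16)
  bit 1 = 0: acc unchanged = (7, 16)
  bit 2 = 1: acc = (7, 16) + (23, 8) = (21, 20)

5P = (21, 20)


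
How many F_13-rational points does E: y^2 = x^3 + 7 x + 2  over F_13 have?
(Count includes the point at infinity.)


For each x in F_13, count y with y^2 = x^3 + 7 x + 2 mod 13:
  x = 1: RHS = 10, y in [6, 7]  -> 2 point(s)
  x = 4: RHS = 3, y in [4, 9]  -> 2 point(s)
  x = 6: RHS = 0, y in [0]  -> 1 point(s)
  x = 7: RHS = 4, y in [2, 11]  -> 2 point(s)
  x = 9: RHS = 1, y in [1, 12]  -> 2 point(s)
Affine points: 9. Add the point at infinity: total = 10.

#E(F_13) = 10
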